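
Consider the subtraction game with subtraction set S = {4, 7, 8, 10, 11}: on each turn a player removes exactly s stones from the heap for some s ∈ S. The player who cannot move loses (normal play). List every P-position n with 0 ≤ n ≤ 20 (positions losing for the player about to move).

0, 1, 2, 3, 15, 16, 17, 18

n :  0  1  2  3  4  5  6  7  8  9 10 11 12 13 14 15 16 17 18 19 20
G :  0  0  0  0  1  1  1  1  2  2  2  2  3  3  3  0  0  0  0  1  1
P-positions are exactly the n with G(n) = 0.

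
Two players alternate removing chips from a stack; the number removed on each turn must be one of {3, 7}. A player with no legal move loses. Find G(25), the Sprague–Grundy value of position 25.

n :  0  1  2  3  4  5  6  7  8  9 10 11 12 13 14 15 16 17 18 19 20 21 22 23 24 25
G :  0  0  0  1  1  1  0  2  2  1  0  0  0  1  1  1  0  2  2  1  0  0  0  1  1  1

1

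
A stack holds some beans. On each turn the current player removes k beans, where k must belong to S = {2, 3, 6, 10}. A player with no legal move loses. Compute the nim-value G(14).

0

G(0) = 0
G(1) = mex{} = 0
G(2) = mex{0} = 1
G(3) = mex{0,0} = 1
G(4) = mex{1,0} = 2
G(5) = mex{1,1} = 0
G(6) = mex{2,1,0} = 3
G(7) = mex{0,2,0} = 1
G(8) = mex{3,0,1} = 2
G(9) = mex{1,3,1} = 0
G(10) = mex{2,1,2,0} = 3
G(11) = mex{0,2,0,0} = 1
G(12) = mex{3,0,3,1} = 2
G(13) = mex{1,3,1,1} = 0
G(14) = mex{2,1,2,2} = 0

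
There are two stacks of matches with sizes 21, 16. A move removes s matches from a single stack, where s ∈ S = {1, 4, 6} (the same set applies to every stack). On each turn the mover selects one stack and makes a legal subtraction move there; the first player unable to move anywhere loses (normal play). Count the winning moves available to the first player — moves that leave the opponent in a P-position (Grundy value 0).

All stacks use S = {1, 4, 6}:
G(0) = 0
G(1) = mex{0} = 1
G(2) = mex{1} = 0
G(3) = mex{0} = 1
G(4) = mex{1,0} = 2
G(5) = mex{2,1} = 0
G(6) = mex{0,0,0} = 1
G(7) = mex{1,1,1} = 0
G(8) = mex{0,2,0} = 1
G(9) = mex{1,0,1} = 2
G(10) = mex{2,1,2} = 0
G(11) = mex{0,0,0} = 1
G(12) = mex{1,1,1} = 0
G(13) = mex{0,2,0} = 1
G(14) = mex{1,0,1} = 2
G(15) = mex{2,1,2} = 0
G(16) = mex{0,0,0} = 1
G(17) = mex{1,1,1} = 0
G(18) = mex{0,2,0} = 1
G(19) = mex{1,0,1} = 2
G(20) = mex{2,1,2} = 0
G(21) = mex{0,0,0} = 1
Stack A: G(21) = 1.
Stack B: G(16) = 1.
Combined Grundy value = 1 ⊕ 1 = 0.
A winning move leaves total XOR = 0, i.e. changes one component's Grundy value g to g ⊕ X where X is the current total.
Stack A: target g' = 1⊕0 = 1, but every legal move changes the Grundy value (mex property), so 0 moves.
Stack B: target g' = 1⊕0 = 1, but every legal move changes the Grundy value (mex property), so 0 moves.

0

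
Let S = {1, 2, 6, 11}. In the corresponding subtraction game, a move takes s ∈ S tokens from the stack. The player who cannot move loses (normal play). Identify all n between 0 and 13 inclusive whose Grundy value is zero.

0, 3, 7, 10

n :  0  1  2  3  4  5  6  7  8  9 10 11 12 13
G :  0  1  2  0  1  2  3  0  1  2  0  1  2  3
P-positions are exactly the n with G(n) = 0.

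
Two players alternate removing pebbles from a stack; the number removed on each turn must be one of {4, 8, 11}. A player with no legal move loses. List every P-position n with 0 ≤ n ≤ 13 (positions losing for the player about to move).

G(0) = 0
G(1) = mex{} = 0
G(2) = mex{} = 0
G(3) = mex{} = 0
G(4) = mex{0} = 1
G(5) = mex{0} = 1
G(6) = mex{0} = 1
G(7) = mex{0} = 1
G(8) = mex{1,0} = 2
G(9) = mex{1,0} = 2
G(10) = mex{1,0} = 2
G(11) = mex{1,0,0} = 2
G(12) = mex{2,1,0} = 3
G(13) = mex{2,1,0} = 3
P-positions are exactly the n with G(n) = 0.

0, 1, 2, 3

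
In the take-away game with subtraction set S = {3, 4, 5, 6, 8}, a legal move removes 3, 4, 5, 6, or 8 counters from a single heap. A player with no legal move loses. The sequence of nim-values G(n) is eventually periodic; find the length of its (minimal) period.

G(0) = 0
G(1) = mex{} = 0
G(2) = mex{} = 0
G(3) = mex{0} = 1
G(4) = mex{0,0} = 1
G(5) = mex{0,0,0} = 1
G(6) = mex{1,0,0,0} = 2
G(7) = mex{1,1,0,0} = 2
G(8) = mex{1,1,1,0,0} = 2
G(9) = mex{2,1,1,1,0} = 3
G(10) = mex{2,2,1,1,0} = 3
G(11) = mex{2,2,2,1,1} = 0
G(12) = mex{3,2,2,2,1} = 0
G(13) = mex{3,3,2,2,1} = 0
G(14) = mex{0,3,3,2,2} = 1
G(15) = mex{0,0,3,3,2} = 1
G(16) = mex{0,0,0,3,2} = 1
G(17) = mex{1,0,0,0,3} = 2
G(18) = mex{1,1,0,0,3} = 2
G(19) = mex{1,1,1,0,0} = 2
G(20) = mex{2,1,1,1,0} = 3
G(21) = mex{2,2,1,1,0} = 3
G(22) = mex{2,2,2,1,1} = 0
G(23) = mex{3,2,2,2,1} = 0
G(n+11) = G(n) holds for n = 0,…,7 (a full window of length max(S) = 8), so the sequence is purely periodic with period 11.

11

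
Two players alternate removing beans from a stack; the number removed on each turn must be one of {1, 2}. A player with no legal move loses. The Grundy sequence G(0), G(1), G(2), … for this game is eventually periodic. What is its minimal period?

3

G(0) = 0
G(1) = mex{0} = 1
G(2) = mex{1,0} = 2
G(3) = mex{2,1} = 0
G(4) = mex{0,2} = 1
G(5) = mex{1,0} = 2
G(6) = mex{2,1} = 0
G(7) = mex{0,2} = 1
G(8) = mex{1,0} = 2
G(9) = mex{2,1} = 0
G(10) = mex{0,2} = 1
G(11) = mex{1,0} = 2
G(12) = mex{2,1} = 0
G(13) = mex{0,2} = 1
G(14) = mex{1,0} = 2
G(n+3) = G(n) holds for n = 0,…,1 (a full window of length max(S) = 2), so the sequence is purely periodic with period 3.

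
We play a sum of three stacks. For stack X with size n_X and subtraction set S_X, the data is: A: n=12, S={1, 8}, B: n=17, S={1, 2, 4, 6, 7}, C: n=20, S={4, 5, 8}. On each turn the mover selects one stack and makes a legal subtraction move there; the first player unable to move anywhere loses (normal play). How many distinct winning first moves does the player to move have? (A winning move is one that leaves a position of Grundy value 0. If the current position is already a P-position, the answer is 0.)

Stack A, S = {1, 8}:
G(0) = 0
G(1) = mex{0} = 1
G(2) = mex{1} = 0
G(3) = mex{0} = 1
G(4) = mex{1} = 0
G(5) = mex{0} = 1
G(6) = mex{1} = 0
G(7) = mex{0} = 1
G(8) = mex{1,0} = 2
G(9) = mex{2,1} = 0
G(10) = mex{0,0} = 1
G(11) = mex{1,1} = 0
G(12) = mex{0,0} = 1
G_A(12) = 1.
Stack B, S = {1, 2, 4, 6, 7}:
n :  0  1  2  3  4  5  6  7  8  9 10 11 12 13 14 15 16 17
G :  0  1  2  0  1  2  3  4  0  1  2  0  1  2  3  4  0  1
G_B(17) = 1.
Stack C, S = {4, 5, 8}:
n :  0  1  2  3  4  5  6  7  8  9 10 11 12 13 14 15 16 17 18 19 20
G :  0  0  0  0  1  1  1  1  2  2  2  2  0  0  0  0  1  1  1  1  2
G_C(20) = 2.
Combined Grundy value = 1 ⊕ 1 ⊕ 2 = 2.
A winning move leaves total XOR = 0, i.e. changes one component's Grundy value g to g ⊕ X where X is the current total.
Stack A: need g' = 1⊕2 = 3. Options: 12−1→G=0, 12−8→G=0. Hits: 0.
Stack B: need g' = 1⊕2 = 3. Options: 17−1→G=0, 17−2→G=4, 17−4→G=2, 17−6→G=0, 17−7→G=2. Hits: 0.
Stack C: need g' = 2⊕2 = 0. Options: 20−4→G=1, 20−5→G=0, 20−8→G=0. Hits: 2.

2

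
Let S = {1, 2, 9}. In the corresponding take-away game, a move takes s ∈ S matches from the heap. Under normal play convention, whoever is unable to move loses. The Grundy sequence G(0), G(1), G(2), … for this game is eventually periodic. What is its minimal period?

n :  0  1  2  3  4  5  6  7  8  9 10 11 12 13 14 15 16 17 18 19 20 21
G :  0  1  2  0  1  2  0  1  2  3  0  1  2  0  1  2  0  1  2  3  0  1
G(n+10) = G(n) holds for n = 0,…,8 (a full window of length max(S) = 9), so the sequence is purely periodic with period 10.

10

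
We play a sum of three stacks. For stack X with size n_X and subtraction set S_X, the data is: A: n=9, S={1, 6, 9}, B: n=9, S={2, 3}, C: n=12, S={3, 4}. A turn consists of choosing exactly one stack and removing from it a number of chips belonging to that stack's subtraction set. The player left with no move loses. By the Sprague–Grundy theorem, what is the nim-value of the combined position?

1

Stack A, S = {1, 6, 9}:
G(0) = 0
G(1) = mex{0} = 1
G(2) = mex{1} = 0
G(3) = mex{0} = 1
G(4) = mex{1} = 0
G(5) = mex{0} = 1
G(6) = mex{1,0} = 2
G(7) = mex{2,1} = 0
G(8) = mex{0,0} = 1
G(9) = mex{1,1,0} = 2
G_A(9) = 2.
Stack B, S = {2, 3}:
n : 0 1 2 3 4 5 6 7 8 9
G : 0 0 1 1 2 0 0 1 1 2
G_B(9) = 2.
Stack C, S = {3, 4}:
n :  0  1  2  3  4  5  6  7  8  9 10 11 12
G :  0  0  0  1  1  1  2  0  0  0  1  1  1
G_C(12) = 1.
Combined Grundy value = 2 ⊕ 2 ⊕ 1 = 1.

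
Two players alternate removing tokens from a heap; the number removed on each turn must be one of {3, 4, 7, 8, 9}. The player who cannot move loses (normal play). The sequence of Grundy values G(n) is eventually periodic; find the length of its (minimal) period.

G(0) = 0
G(1) = mex{} = 0
G(2) = mex{} = 0
G(3) = mex{0} = 1
G(4) = mex{0,0} = 1
G(5) = mex{0,0} = 1
G(6) = mex{1,0} = 2
G(7) = mex{1,1,0} = 2
G(8) = mex{1,1,0,0} = 2
G(9) = mex{2,1,0,0,0} = 3
G(10) = mex{2,2,1,0,0} = 3
G(11) = mex{2,2,1,1,0} = 3
G(12) = mex{3,2,1,1,1} = 0
G(13) = mex{3,3,2,1,1} = 0
G(14) = mex{3,3,2,2,1} = 0
G(15) = mex{0,3,2,2,2} = 1
G(16) = mex{0,0,3,2,2} = 1
G(17) = mex{0,0,3,3,2} = 1
G(18) = mex{1,0,3,3,3} = 2
G(19) = mex{1,1,0,3,3} = 2
G(20) = mex{1,1,0,0,3} = 2
G(21) = mex{2,1,0,0,0} = 3
G(22) = mex{2,2,1,0,0} = 3
G(23) = mex{2,2,1,1,0} = 3
G(24) = mex{3,2,1,1,1} = 0
G(25) = mex{3,3,2,1,1} = 0
G(n+12) = G(n) holds for n = 0,…,8 (a full window of length max(S) = 9), so the sequence is purely periodic with period 12.

12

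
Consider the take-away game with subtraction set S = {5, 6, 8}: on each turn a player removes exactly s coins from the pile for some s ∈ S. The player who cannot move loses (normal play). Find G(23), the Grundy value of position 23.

2

G(0) = 0
G(1) = mex{} = 0
G(2) = mex{} = 0
G(3) = mex{} = 0
G(4) = mex{} = 0
G(5) = mex{0} = 1
G(6) = mex{0,0} = 1
G(7) = mex{0,0} = 1
G(8) = mex{0,0,0} = 1
G(9) = mex{0,0,0} = 1
G(10) = mex{1,0,0} = 2
G(11) = mex{1,1,0} = 2
G(12) = mex{1,1,0} = 2
G(13) = mex{1,1,1} = 0
G(14) = mex{1,1,1} = 0
G(15) = mex{2,1,1} = 0
G(16) = mex{2,2,1} = 0
G(17) = mex{2,2,1} = 0
G(18) = mex{0,2,2} = 1
G(19) = mex{0,0,2} = 1
G(20) = mex{0,0,2} = 1
G(21) = mex{0,0,0} = 1
G(22) = mex{0,0,0} = 1
G(23) = mex{1,0,0} = 2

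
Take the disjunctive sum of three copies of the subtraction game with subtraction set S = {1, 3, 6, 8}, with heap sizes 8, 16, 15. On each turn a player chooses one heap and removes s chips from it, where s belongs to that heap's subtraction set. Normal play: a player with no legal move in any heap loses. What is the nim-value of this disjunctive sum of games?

All heaps use S = {1, 3, 6, 8}:
G(0) = 0
G(1) = mex{0} = 1
G(2) = mex{1} = 0
G(3) = mex{0,0} = 1
G(4) = mex{1,1} = 0
G(5) = mex{0,0} = 1
G(6) = mex{1,1,0} = 2
G(7) = mex{2,0,1} = 3
G(8) = mex{3,1,0,0} = 2
G(9) = mex{2,2,1,1} = 0
G(10) = mex{0,3,0,0} = 1
G(11) = mex{1,2,1,1} = 0
G(12) = mex{0,0,2,0} = 1
G(13) = mex{1,1,3,1} = 0
G(14) = mex{0,0,2,2} = 1
G(15) = mex{1,1,0,3} = 2
G(16) = mex{2,0,1,2} = 3
Heap A: G(8) = 2.
Heap B: G(16) = 3.
Heap C: G(15) = 2.
Combined Grundy value = 2 ⊕ 3 ⊕ 2 = 3.

3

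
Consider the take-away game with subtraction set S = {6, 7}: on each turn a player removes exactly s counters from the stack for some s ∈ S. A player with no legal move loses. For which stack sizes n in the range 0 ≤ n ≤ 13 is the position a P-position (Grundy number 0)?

n :  0  1  2  3  4  5  6  7  8  9 10 11 12 13
G :  0  0  0  0  0  0  1  1  1  1  1  1  2  0
P-positions are exactly the n with G(n) = 0.

0, 1, 2, 3, 4, 5, 13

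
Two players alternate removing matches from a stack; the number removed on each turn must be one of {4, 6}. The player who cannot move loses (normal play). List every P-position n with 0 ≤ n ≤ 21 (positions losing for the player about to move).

0, 1, 2, 3, 10, 11, 12, 13, 20, 21

n :  0  1  2  3  4  5  6  7  8  9 10 11 12 13 14 15 16 17 18 19 20 21
G :  0  0  0  0  1  1  1  1  2  2  0  0  0  0  1  1  1  1  2  2  0  0
P-positions are exactly the n with G(n) = 0.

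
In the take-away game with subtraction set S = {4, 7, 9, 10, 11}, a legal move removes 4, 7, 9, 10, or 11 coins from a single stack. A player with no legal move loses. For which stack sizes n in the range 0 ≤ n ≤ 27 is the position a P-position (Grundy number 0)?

n :  0  1  2  3  4  5  6  7  8  9 10 11 12 13 14 15 16 17 18 19 20 21 22 23 24 25 26 27
G :  0  0  0  0  1  1  1  1  2  2  2  2  3  3  3  0  0  0  0  1  1  1  1  2  2  2  2  3
P-positions are exactly the n with G(n) = 0.

0, 1, 2, 3, 15, 16, 17, 18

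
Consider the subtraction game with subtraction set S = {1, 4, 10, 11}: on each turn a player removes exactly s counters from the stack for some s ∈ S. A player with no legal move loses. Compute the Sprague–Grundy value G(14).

0

G(0) = 0
G(1) = mex{0} = 1
G(2) = mex{1} = 0
G(3) = mex{0} = 1
G(4) = mex{1,0} = 2
G(5) = mex{2,1} = 0
G(6) = mex{0,0} = 1
G(7) = mex{1,1} = 0
G(8) = mex{0,2} = 1
G(9) = mex{1,0} = 2
G(10) = mex{2,1,0} = 3
G(11) = mex{3,0,1,0} = 2
G(12) = mex{2,1,0,1} = 3
G(13) = mex{3,2,1,0} = 4
G(14) = mex{4,3,2,1} = 0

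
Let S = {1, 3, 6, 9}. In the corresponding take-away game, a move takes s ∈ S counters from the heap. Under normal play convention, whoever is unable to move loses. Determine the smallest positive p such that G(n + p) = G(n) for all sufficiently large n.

12

n :  0  1  2  3  4  5  6  7  8  9 10 11 12 13 14 15 16 17 18 19 20 21 22 23 24 25
G :  0  1  0  1  0  1  2  3  2  3  2  3  0  1  0  1  0  1  2  3  2  3  2  3  0  1
G(n+12) = G(n) holds for n = 0,…,8 (a full window of length max(S) = 9), so the sequence is purely periodic with period 12.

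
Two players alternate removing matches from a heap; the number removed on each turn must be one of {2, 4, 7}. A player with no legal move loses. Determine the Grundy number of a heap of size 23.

1

G(0) = 0
G(1) = mex{} = 0
G(2) = mex{0} = 1
G(3) = mex{0} = 1
G(4) = mex{1,0} = 2
G(5) = mex{1,0} = 2
G(6) = mex{2,1} = 0
G(7) = mex{2,1,0} = 3
G(8) = mex{0,2,0} = 1
G(9) = mex{3,2,1} = 0
G(10) = mex{1,0,1} = 2
G(11) = mex{0,3,2} = 1
G(12) = mex{2,1,2} = 0
G(13) = mex{1,0,0} = 2
G(14) = mex{0,2,3} = 1
G(15) = mex{2,1,1} = 0
G(16) = mex{1,0,0} = 2
G(17) = mex{0,2,2} = 1
G(18) = mex{2,1,1} = 0
G(19) = mex{1,0,0} = 2
G(20) = mex{0,2,2} = 1
G(21) = mex{2,1,1} = 0
G(22) = mex{1,0,0} = 2
G(23) = mex{0,2,2} = 1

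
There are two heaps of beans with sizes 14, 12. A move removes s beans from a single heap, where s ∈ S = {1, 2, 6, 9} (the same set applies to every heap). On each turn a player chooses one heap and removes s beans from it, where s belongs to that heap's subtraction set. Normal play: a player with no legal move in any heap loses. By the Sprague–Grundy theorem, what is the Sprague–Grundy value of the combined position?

All heaps use S = {1, 2, 6, 9}:
G(0) = 0
G(1) = mex{0} = 1
G(2) = mex{1,0} = 2
G(3) = mex{2,1} = 0
G(4) = mex{0,2} = 1
G(5) = mex{1,0} = 2
G(6) = mex{2,1,0} = 3
G(7) = mex{3,2,1} = 0
G(8) = mex{0,3,2} = 1
G(9) = mex{1,0,0,0} = 2
G(10) = mex{2,1,1,1} = 0
G(11) = mex{0,2,2,2} = 1
G(12) = mex{1,0,3,0} = 2
G(13) = mex{2,1,0,1} = 3
G(14) = mex{3,2,1,2} = 0
Heap A: G(14) = 0.
Heap B: G(12) = 2.
Combined Grundy value = 0 ⊕ 2 = 2.

2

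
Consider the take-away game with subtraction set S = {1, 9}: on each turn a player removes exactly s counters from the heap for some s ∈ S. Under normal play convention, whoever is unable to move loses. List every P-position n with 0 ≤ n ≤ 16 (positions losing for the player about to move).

n :  0  1  2  3  4  5  6  7  8  9 10 11 12 13 14 15 16
G :  0  1  0  1  0  1  0  1  0  1  0  1  0  1  0  1  0
P-positions are exactly the n with G(n) = 0.

0, 2, 4, 6, 8, 10, 12, 14, 16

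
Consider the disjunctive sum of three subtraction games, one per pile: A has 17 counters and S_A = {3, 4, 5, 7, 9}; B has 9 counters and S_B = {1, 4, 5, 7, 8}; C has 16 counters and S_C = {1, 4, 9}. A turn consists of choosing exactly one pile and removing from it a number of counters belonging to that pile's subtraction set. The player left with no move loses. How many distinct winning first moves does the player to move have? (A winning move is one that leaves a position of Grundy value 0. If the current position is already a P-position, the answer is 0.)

1

Pile A, S = {3, 4, 5, 7, 9}:
G(0) = 0
G(1) = mex{} = 0
G(2) = mex{} = 0
G(3) = mex{0} = 1
G(4) = mex{0,0} = 1
G(5) = mex{0,0,0} = 1
G(6) = mex{1,0,0} = 2
G(7) = mex{1,1,0,0} = 2
G(8) = mex{1,1,1,0} = 2
G(9) = mex{2,1,1,0,0} = 3
G(10) = mex{2,2,1,1,0} = 3
G(11) = mex{2,2,2,1,0} = 3
G(12) = mex{3,2,2,1,1} = 0
G(13) = mex{3,3,2,2,1} = 0
G(14) = mex{3,3,3,2,1} = 0
G(15) = mex{0,3,3,2,2} = 1
G(16) = mex{0,0,3,3,2} = 1
G(17) = mex{0,0,0,3,2} = 1
G_A(17) = 1.
Pile B, S = {1, 4, 5, 7, 8}:
n : 0 1 2 3 4 5 6 7 8 9
G : 0 1 0 1 2 3 2 3 4 5
G_B(9) = 5.
Pile C, S = {1, 4, 9}:
G(0) = 0
G(1) = mex{0} = 1
G(2) = mex{1} = 0
G(3) = mex{0} = 1
G(4) = mex{1,0} = 2
G(5) = mex{2,1} = 0
G(6) = mex{0,0} = 1
G(7) = mex{1,1} = 0
G(8) = mex{0,2} = 1
G(9) = mex{1,0,0} = 2
G(10) = mex{2,1,1} = 0
G(11) = mex{0,0,0} = 1
G(12) = mex{1,1,1} = 0
G(13) = mex{0,2,2} = 1
G(14) = mex{1,0,0} = 2
G(15) = mex{2,1,1} = 0
G(16) = mex{0,0,0} = 1
G_C(16) = 1.
Combined Grundy value = 1 ⊕ 5 ⊕ 1 = 5.
A winning move leaves total XOR = 0, i.e. changes one component's Grundy value g to g ⊕ X where X is the current total.
Pile A: need g' = 1⊕5 = 4. Options: 17−3→G=0, 17−4→G=0, 17−5→G=0, 17−7→G=3, 17−9→G=2. Hits: 0.
Pile B: need g' = 5⊕5 = 0. Options: 9−1→G=4, 9−4→G=3, 9−5→G=2, 9−7→G=0, 9−8→G=1. Hits: 1.
Pile C: need g' = 1⊕5 = 4. Options: 16−1→G=0, 16−4→G=0, 16−9→G=0. Hits: 0.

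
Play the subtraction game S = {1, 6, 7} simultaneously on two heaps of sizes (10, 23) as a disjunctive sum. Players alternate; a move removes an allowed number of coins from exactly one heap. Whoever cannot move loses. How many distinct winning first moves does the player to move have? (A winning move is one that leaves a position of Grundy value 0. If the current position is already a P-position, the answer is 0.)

All heaps use S = {1, 6, 7}:
G(0) = 0
G(1) = mex{0} = 1
G(2) = mex{1} = 0
G(3) = mex{0} = 1
G(4) = mex{1} = 0
G(5) = mex{0} = 1
G(6) = mex{1,0} = 2
G(7) = mex{2,1,0} = 3
G(8) = mex{3,0,1} = 2
G(9) = mex{2,1,0} = 3
G(10) = mex{3,0,1} = 2
G(11) = mex{2,1,0} = 3
G(12) = mex{3,2,1} = 0
G(13) = mex{0,3,2} = 1
G(14) = mex{1,2,3} = 0
G(15) = mex{0,3,2} = 1
G(16) = mex{1,2,3} = 0
G(17) = mex{0,3,2} = 1
G(18) = mex{1,0,3} = 2
G(19) = mex{2,1,0} = 3
G(20) = mex{3,0,1} = 2
G(21) = mex{2,1,0} = 3
G(22) = mex{3,0,1} = 2
G(23) = mex{2,1,0} = 3
Heap A: G(10) = 2.
Heap B: G(23) = 3.
Combined Grundy value = 2 ⊕ 3 = 1.
A winning move leaves total XOR = 0, i.e. changes one component's Grundy value g to g ⊕ X where X is the current total.
Heap A: need g' = 2⊕1 = 3. Options: 10−1→G=3, 10−6→G=0, 10−7→G=1. Hits: 1.
Heap B: need g' = 3⊕1 = 2. Options: 23−1→G=2, 23−6→G=1, 23−7→G=0. Hits: 1.

2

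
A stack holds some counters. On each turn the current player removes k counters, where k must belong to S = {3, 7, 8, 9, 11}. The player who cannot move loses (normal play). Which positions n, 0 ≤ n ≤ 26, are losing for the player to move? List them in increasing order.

0, 1, 2, 6, 16, 18, 20, 22

n :  0  1  2  3  4  5  6  7  8  9 10 11 12 13 14 15 16 17 18 19 20 21 22 23 24 25 26
G :  0  0  0  1  1  1  0  2  2  1  3  3  2  2  4  3  0  5  0  1  0  1  0  1  4  1  2
P-positions are exactly the n with G(n) = 0.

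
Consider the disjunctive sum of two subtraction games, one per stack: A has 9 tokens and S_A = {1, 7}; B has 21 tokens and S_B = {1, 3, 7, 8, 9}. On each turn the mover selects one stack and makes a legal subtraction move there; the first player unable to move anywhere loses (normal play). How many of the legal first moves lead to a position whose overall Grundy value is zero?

Stack A, S = {1, 7}:
G(0) = 0
G(1) = mex{0} = 1
G(2) = mex{1} = 0
G(3) = mex{0} = 1
G(4) = mex{1} = 0
G(5) = mex{0} = 1
G(6) = mex{1} = 0
G(7) = mex{0,0} = 1
G(8) = mex{1,1} = 0
G(9) = mex{0,0} = 1
G_A(9) = 1.
Stack B, S = {1, 3, 7, 8, 9}:
G(0) = 0
G(1) = mex{0} = 1
G(2) = mex{1} = 0
G(3) = mex{0,0} = 1
G(4) = mex{1,1} = 0
G(5) = mex{0,0} = 1
G(6) = mex{1,1} = 0
G(7) = mex{0,0,0} = 1
G(8) = mex{1,1,1,0} = 2
G(9) = mex{2,0,0,1,0} = 3
G(10) = mex{3,1,1,0,1} = 2
G(11) = mex{2,2,0,1,0} = 3
G(12) = mex{3,3,1,0,1} = 2
G(13) = mex{2,2,0,1,0} = 3
G(14) = mex{3,3,1,0,1} = 2
G(15) = mex{2,2,2,1,0} = 3
G(16) = mex{3,3,3,2,1} = 0
G(17) = mex{0,2,2,3,2} = 1
G(18) = mex{1,3,3,2,3} = 0
G(19) = mex{0,0,2,3,2} = 1
G(20) = mex{1,1,3,2,3} = 0
G(21) = mex{0,0,2,3,2} = 1
G_B(21) = 1.
Combined Grundy value = 1 ⊕ 1 = 0.
A winning move leaves total XOR = 0, i.e. changes one component's Grundy value g to g ⊕ X where X is the current total.
Stack A: target g' = 1⊕0 = 1, but every legal move changes the Grundy value (mex property), so 0 moves.
Stack B: target g' = 1⊕0 = 1, but every legal move changes the Grundy value (mex property), so 0 moves.

0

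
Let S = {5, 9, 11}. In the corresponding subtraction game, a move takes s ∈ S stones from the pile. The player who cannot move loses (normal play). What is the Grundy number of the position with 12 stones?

n :  0  1  2  3  4  5  6  7  8  9 10 11 12
G :  0  0  0  0  0  1  1  1  1  1  2  2  2

2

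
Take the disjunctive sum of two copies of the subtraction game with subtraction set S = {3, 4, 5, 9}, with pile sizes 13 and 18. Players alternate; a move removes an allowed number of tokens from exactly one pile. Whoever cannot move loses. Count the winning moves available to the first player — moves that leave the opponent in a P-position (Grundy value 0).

All piles use S = {3, 4, 5, 9}:
n :  0  1  2  3  4  5  6  7  8  9 10 11 12 13 14 15 16 17 18
G :  0  0  0  1  1  1  2  2  0  3  3  1  4  2  0  0  0  1  1
Pile A: G(13) = 2.
Pile B: G(18) = 1.
Combined Grundy value = 2 ⊕ 1 = 3.
A winning move leaves total XOR = 0, i.e. changes one component's Grundy value g to g ⊕ X where X is the current total.
Pile A: need g' = 2⊕3 = 1. Options: 13−3→G=3, 13−4→G=3, 13−5→G=0, 13−9→G=1. Hits: 1.
Pile B: need g' = 1⊕3 = 2. Options: 18−3→G=0, 18−4→G=0, 18−5→G=2, 18−9→G=3. Hits: 1.

2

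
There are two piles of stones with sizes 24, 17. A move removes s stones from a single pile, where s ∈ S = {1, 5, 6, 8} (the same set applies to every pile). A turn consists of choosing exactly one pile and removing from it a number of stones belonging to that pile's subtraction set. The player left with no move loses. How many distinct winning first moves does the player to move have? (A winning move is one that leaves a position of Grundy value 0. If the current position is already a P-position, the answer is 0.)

All piles use S = {1, 5, 6, 8}:
n :  0  1  2  3  4  5  6  7  8  9 10 11 12 13 14 15 16 17 18 19 20 21 22 23 24
G :  0  1  0  1  0  1  2  3  2  3  2  0  1  0  1  0  1  2  3  2  3  2  0  1  0
Pile A: G(24) = 0.
Pile B: G(17) = 2.
Combined Grundy value = 0 ⊕ 2 = 2.
A winning move leaves total XOR = 0, i.e. changes one component's Grundy value g to g ⊕ X where X is the current total.
Pile A: need g' = 0⊕2 = 2. Options: 24−1→G=1, 24−5→G=2, 24−6→G=3, 24−8→G=1. Hits: 1.
Pile B: need g' = 2⊕2 = 0. Options: 17−1→G=1, 17−5→G=1, 17−6→G=0, 17−8→G=3. Hits: 1.

2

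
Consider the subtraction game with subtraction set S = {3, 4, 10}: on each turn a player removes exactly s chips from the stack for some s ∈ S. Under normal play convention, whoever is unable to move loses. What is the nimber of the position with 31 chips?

1

n :  0  1  2  3  4  5  6  7  8  9 10 11 12 13 14 15 16 17 18 19 20 21 22 23 24 25 26 27 28 29 30 31
G :  0  0  0  1  1  1  2  0  0  0  1  1  1  2  0  0  0  1  1  1  2  0  0  0  1  1  1  2  0  0  0  1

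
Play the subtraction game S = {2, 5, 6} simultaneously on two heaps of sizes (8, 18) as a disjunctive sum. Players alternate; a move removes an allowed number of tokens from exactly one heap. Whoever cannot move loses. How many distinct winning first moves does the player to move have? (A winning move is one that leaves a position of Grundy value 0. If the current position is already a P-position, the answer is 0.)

1

All heaps use S = {2, 5, 6}:
G(0) = 0
G(1) = mex{} = 0
G(2) = mex{0} = 1
G(3) = mex{0} = 1
G(4) = mex{1} = 0
G(5) = mex{1,0} = 2
G(6) = mex{0,0,0} = 1
G(7) = mex{2,1,0} = 3
G(8) = mex{1,1,1} = 0
G(9) = mex{3,0,1} = 2
G(10) = mex{0,2,0} = 1
G(11) = mex{2,1,2} = 0
G(12) = mex{1,3,1} = 0
G(13) = mex{0,0,3} = 1
G(14) = mex{0,2,0} = 1
G(15) = mex{1,1,2} = 0
G(16) = mex{1,0,1} = 2
G(17) = mex{0,0,0} = 1
G(18) = mex{2,1,0} = 3
Heap A: G(8) = 0.
Heap B: G(18) = 3.
Combined Grundy value = 0 ⊕ 3 = 3.
A winning move leaves total XOR = 0, i.e. changes one component's Grundy value g to g ⊕ X where X is the current total.
Heap A: need g' = 0⊕3 = 3. Options: 8−2→G=1, 8−5→G=1, 8−6→G=1. Hits: 0.
Heap B: need g' = 3⊕3 = 0. Options: 18−2→G=2, 18−5→G=1, 18−6→G=0. Hits: 1.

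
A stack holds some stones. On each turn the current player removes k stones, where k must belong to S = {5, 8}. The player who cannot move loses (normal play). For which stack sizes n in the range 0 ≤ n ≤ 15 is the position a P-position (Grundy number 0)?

n :  0  1  2  3  4  5  6  7  8  9 10 11 12 13 14 15
G :  0  0  0  0  0  1  1  1  1  1  2  2  2  0  0  0
P-positions are exactly the n with G(n) = 0.

0, 1, 2, 3, 4, 13, 14, 15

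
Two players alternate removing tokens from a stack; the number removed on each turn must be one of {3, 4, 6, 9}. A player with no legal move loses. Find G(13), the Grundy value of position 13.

0

G(0) = 0
G(1) = mex{} = 0
G(2) = mex{} = 0
G(3) = mex{0} = 1
G(4) = mex{0,0} = 1
G(5) = mex{0,0} = 1
G(6) = mex{1,0,0} = 2
G(7) = mex{1,1,0} = 2
G(8) = mex{1,1,0} = 2
G(9) = mex{2,1,1,0} = 3
G(10) = mex{2,2,1,0} = 3
G(11) = mex{2,2,1,0} = 3
G(12) = mex{3,2,2,1} = 0
G(13) = mex{3,3,2,1} = 0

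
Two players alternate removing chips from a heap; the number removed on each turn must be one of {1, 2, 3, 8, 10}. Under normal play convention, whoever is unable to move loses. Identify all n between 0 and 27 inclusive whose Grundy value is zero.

G(0) = 0
G(1) = mex{0} = 1
G(2) = mex{1,0} = 2
G(3) = mex{2,1,0} = 3
G(4) = mex{3,2,1} = 0
G(5) = mex{0,3,2} = 1
G(6) = mex{1,0,3} = 2
G(7) = mex{2,1,0} = 3
G(8) = mex{3,2,1,0} = 4
G(9) = mex{4,3,2,1} = 0
G(10) = mex{0,4,3,2,0} = 1
G(11) = mex{1,0,4,3,1} = 2
G(12) = mex{2,1,0,0,2} = 3
G(13) = mex{3,2,1,1,3} = 0
G(14) = mex{0,3,2,2,0} = 1
G(15) = mex{1,0,3,3,1} = 2
G(16) = mex{2,1,0,4,2} = 3
G(17) = mex{3,2,1,0,3} = 4
G(18) = mex{4,3,2,1,4} = 0
G(19) = mex{0,4,3,2,0} = 1
G(20) = mex{1,0,4,3,1} = 2
G(21) = mex{2,1,0,0,2} = 3
G(22) = mex{3,2,1,1,3} = 0
G(23) = mex{0,3,2,2,0} = 1
G(24) = mex{1,0,3,3,1} = 2
G(25) = mex{2,1,0,4,2} = 3
G(26) = mex{3,2,1,0,3} = 4
G(27) = mex{4,3,2,1,4} = 0
P-positions are exactly the n with G(n) = 0.

0, 4, 9, 13, 18, 22, 27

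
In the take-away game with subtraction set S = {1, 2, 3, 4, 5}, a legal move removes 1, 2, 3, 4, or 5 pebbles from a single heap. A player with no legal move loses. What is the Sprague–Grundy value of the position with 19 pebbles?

1

G(0) = 0
G(1) = mex{0} = 1
G(2) = mex{1,0} = 2
G(3) = mex{2,1,0} = 3
G(4) = mex{3,2,1,0} = 4
G(5) = mex{4,3,2,1,0} = 5
G(6) = mex{5,4,3,2,1} = 0
G(7) = mex{0,5,4,3,2} = 1
G(8) = mex{1,0,5,4,3} = 2
G(9) = mex{2,1,0,5,4} = 3
G(10) = mex{3,2,1,0,5} = 4
G(11) = mex{4,3,2,1,0} = 5
G(12) = mex{5,4,3,2,1} = 0
G(13) = mex{0,5,4,3,2} = 1
G(14) = mex{1,0,5,4,3} = 2
G(15) = mex{2,1,0,5,4} = 3
G(16) = mex{3,2,1,0,5} = 4
G(17) = mex{4,3,2,1,0} = 5
G(18) = mex{5,4,3,2,1} = 0
G(19) = mex{0,5,4,3,2} = 1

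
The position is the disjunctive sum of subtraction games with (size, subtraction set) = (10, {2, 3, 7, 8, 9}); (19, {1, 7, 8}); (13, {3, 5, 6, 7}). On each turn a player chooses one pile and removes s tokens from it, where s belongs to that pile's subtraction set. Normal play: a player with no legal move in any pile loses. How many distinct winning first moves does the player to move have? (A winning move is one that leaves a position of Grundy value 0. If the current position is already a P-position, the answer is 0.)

8

Pile A, S = {2, 3, 7, 8, 9}:
n :  0  1  2  3  4  5  6  7  8  9 10
G :  0  0  1  1  2  0  0  1  1  2  2
G_A(10) = 2.
Pile B, S = {1, 7, 8}:
G(0) = 0
G(1) = mex{0} = 1
G(2) = mex{1} = 0
G(3) = mex{0} = 1
G(4) = mex{1} = 0
G(5) = mex{0} = 1
G(6) = mex{1} = 0
G(7) = mex{0,0} = 1
G(8) = mex{1,1,0} = 2
G(9) = mex{2,0,1} = 3
G(10) = mex{3,1,0} = 2
G(11) = mex{2,0,1} = 3
G(12) = mex{3,1,0} = 2
G(13) = mex{2,0,1} = 3
G(14) = mex{3,1,0} = 2
G(15) = mex{2,2,1} = 0
G(16) = mex{0,3,2} = 1
G(17) = mex{1,2,3} = 0
G(18) = mex{0,3,2} = 1
G(19) = mex{1,2,3} = 0
G_B(19) = 0.
Pile C, S = {3, 5, 6, 7}:
n :  0  1  2  3  4  5  6  7  8  9 10 11 12 13
G :  0  0  0  1  1  1  2  2  2  3  0  0  0  1
G_C(13) = 1.
Combined Grundy value = 2 ⊕ 0 ⊕ 1 = 3.
A winning move leaves total XOR = 0, i.e. changes one component's Grundy value g to g ⊕ X where X is the current total.
Pile A: need g' = 2⊕3 = 1. Options: 10−2→G=1, 10−3→G=1, 10−7→G=1, 10−8→G=1, 10−9→G=0. Hits: 4.
Pile B: need g' = 0⊕3 = 3. Options: 19−1→G=1, 19−7→G=2, 19−8→G=3. Hits: 1.
Pile C: need g' = 1⊕3 = 2. Options: 13−3→G=0, 13−5→G=2, 13−6→G=2, 13−7→G=2. Hits: 3.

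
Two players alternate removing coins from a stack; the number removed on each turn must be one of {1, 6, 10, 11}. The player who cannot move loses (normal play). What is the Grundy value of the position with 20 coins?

2

G(0) = 0
G(1) = mex{0} = 1
G(2) = mex{1} = 0
G(3) = mex{0} = 1
G(4) = mex{1} = 0
G(5) = mex{0} = 1
G(6) = mex{1,0} = 2
G(7) = mex{2,1} = 0
G(8) = mex{0,0} = 1
G(9) = mex{1,1} = 0
G(10) = mex{0,0,0} = 1
G(11) = mex{1,1,1,0} = 2
G(12) = mex{2,2,0,1} = 3
G(13) = mex{3,0,1,0} = 2
G(14) = mex{2,1,0,1} = 3
G(15) = mex{3,0,1,0} = 2
G(16) = mex{2,1,2,1} = 0
G(17) = mex{0,2,0,2} = 1
G(18) = mex{1,3,1,0} = 2
G(19) = mex{2,2,0,1} = 3
G(20) = mex{3,3,1,0} = 2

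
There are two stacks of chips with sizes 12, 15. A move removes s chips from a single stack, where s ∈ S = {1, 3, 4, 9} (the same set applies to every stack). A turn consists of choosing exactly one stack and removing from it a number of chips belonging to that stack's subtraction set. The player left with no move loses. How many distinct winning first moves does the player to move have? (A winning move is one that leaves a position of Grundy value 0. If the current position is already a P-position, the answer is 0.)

All stacks use S = {1, 3, 4, 9}:
G(0) = 0
G(1) = mex{0} = 1
G(2) = mex{1} = 0
G(3) = mex{0,0} = 1
G(4) = mex{1,1,0} = 2
G(5) = mex{2,0,1} = 3
G(6) = mex{3,1,0} = 2
G(7) = mex{2,2,1} = 0
G(8) = mex{0,3,2} = 1
G(9) = mex{1,2,3,0} = 4
G(10) = mex{4,0,2,1} = 3
G(11) = mex{3,1,0,0} = 2
G(12) = mex{2,4,1,1} = 0
G(13) = mex{0,3,4,2} = 1
G(14) = mex{1,2,3,3} = 0
G(15) = mex{0,0,2,2} = 1
Stack A: G(12) = 0.
Stack B: G(15) = 1.
Combined Grundy value = 0 ⊕ 1 = 1.
A winning move leaves total XOR = 0, i.e. changes one component's Grundy value g to g ⊕ X where X is the current total.
Stack A: need g' = 0⊕1 = 1. Options: 12−1→G=2, 12−3→G=4, 12−4→G=1, 12−9→G=1. Hits: 2.
Stack B: need g' = 1⊕1 = 0. Options: 15−1→G=0, 15−3→G=0, 15−4→G=2, 15−9→G=2. Hits: 2.

4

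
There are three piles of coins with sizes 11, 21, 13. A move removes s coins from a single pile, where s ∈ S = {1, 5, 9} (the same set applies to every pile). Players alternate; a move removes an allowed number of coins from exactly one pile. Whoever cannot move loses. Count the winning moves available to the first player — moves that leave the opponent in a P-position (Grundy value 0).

9

All piles use S = {1, 5, 9}:
G(0) = 0
G(1) = mex{0} = 1
G(2) = mex{1} = 0
G(3) = mex{0} = 1
G(4) = mex{1} = 0
G(5) = mex{0,0} = 1
G(6) = mex{1,1} = 0
G(7) = mex{0,0} = 1
G(8) = mex{1,1} = 0
G(9) = mex{0,0,0} = 1
G(10) = mex{1,1,1} = 0
G(11) = mex{0,0,0} = 1
G(12) = mex{1,1,1} = 0
G(13) = mex{0,0,0} = 1
G(14) = mex{1,1,1} = 0
G(15) = mex{0,0,0} = 1
G(16) = mex{1,1,1} = 0
G(17) = mex{0,0,0} = 1
G(18) = mex{1,1,1} = 0
G(19) = mex{0,0,0} = 1
G(20) = mex{1,1,1} = 0
G(21) = mex{0,0,0} = 1
Pile A: G(11) = 1.
Pile B: G(21) = 1.
Pile C: G(13) = 1.
Combined Grundy value = 1 ⊕ 1 ⊕ 1 = 1.
A winning move leaves total XOR = 0, i.e. changes one component's Grundy value g to g ⊕ X where X is the current total.
Pile A: need g' = 1⊕1 = 0. Options: 11−1→G=0, 11−5→G=0, 11−9→G=0. Hits: 3.
Pile B: need g' = 1⊕1 = 0. Options: 21−1→G=0, 21−5→G=0, 21−9→G=0. Hits: 3.
Pile C: need g' = 1⊕1 = 0. Options: 13−1→G=0, 13−5→G=0, 13−9→G=0. Hits: 3.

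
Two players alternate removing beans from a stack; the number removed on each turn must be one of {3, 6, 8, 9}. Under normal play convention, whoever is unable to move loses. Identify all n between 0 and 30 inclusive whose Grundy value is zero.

0, 1, 2, 12, 13, 14, 24, 25, 26

n :  0  1  2  3  4  5  6  7  8  9 10 11 12 13 14 15 16 17 18 19 20 21 22 23 24 25 26 27 28 29 30
G :  0  0  0  1  1  1  2  2  2  3  3  3  0  0  0  1  1  1  2  2  2  3  3  3  0  0  0  1  1  1  2
P-positions are exactly the n with G(n) = 0.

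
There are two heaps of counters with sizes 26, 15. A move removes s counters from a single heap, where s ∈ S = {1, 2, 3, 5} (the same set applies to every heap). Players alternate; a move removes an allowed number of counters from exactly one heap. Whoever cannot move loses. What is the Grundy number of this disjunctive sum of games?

1

All heaps use S = {1, 2, 3, 5}:
n :  0  1  2  3  4  5  6  7  8  9 10 11 12 13 14 15 16 17 18 19 20 21 22 23 24 25 26
G :  0  1  2  3  0  1  2  3  0  1  2  3  0  1  2  3  0  1  2  3  0  1  2  3  0  1  2
Heap A: G(26) = 2.
Heap B: G(15) = 3.
Combined Grundy value = 2 ⊕ 3 = 1.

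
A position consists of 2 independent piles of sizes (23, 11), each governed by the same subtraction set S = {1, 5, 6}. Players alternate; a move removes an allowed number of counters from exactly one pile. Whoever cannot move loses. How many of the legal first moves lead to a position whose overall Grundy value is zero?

2

All piles use S = {1, 5, 6}:
G(0) = 0
G(1) = mex{0} = 1
G(2) = mex{1} = 0
G(3) = mex{0} = 1
G(4) = mex{1} = 0
G(5) = mex{0,0} = 1
G(6) = mex{1,1,0} = 2
G(7) = mex{2,0,1} = 3
G(8) = mex{3,1,0} = 2
G(9) = mex{2,0,1} = 3
G(10) = mex{3,1,0} = 2
G(11) = mex{2,2,1} = 0
G(12) = mex{0,3,2} = 1
G(13) = mex{1,2,3} = 0
G(14) = mex{0,3,2} = 1
G(15) = mex{1,2,3} = 0
G(16) = mex{0,0,2} = 1
G(17) = mex{1,1,0} = 2
G(18) = mex{2,0,1} = 3
G(19) = mex{3,1,0} = 2
G(20) = mex{2,0,1} = 3
G(21) = mex{3,1,0} = 2
G(22) = mex{2,2,1} = 0
G(23) = mex{0,3,2} = 1
Pile A: G(23) = 1.
Pile B: G(11) = 0.
Combined Grundy value = 1 ⊕ 0 = 1.
A winning move leaves total XOR = 0, i.e. changes one component's Grundy value g to g ⊕ X where X is the current total.
Pile A: need g' = 1⊕1 = 0. Options: 23−1→G=0, 23−5→G=3, 23−6→G=2. Hits: 1.
Pile B: need g' = 0⊕1 = 1. Options: 11−1→G=2, 11−5→G=2, 11−6→G=1. Hits: 1.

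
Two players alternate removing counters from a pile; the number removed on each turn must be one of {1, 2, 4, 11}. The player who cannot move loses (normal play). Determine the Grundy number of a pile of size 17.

n :  0  1  2  3  4  5  6  7  8  9 10 11 12 13 14 15 16 17
G :  0  1  2  0  1  2  0  1  2  0  1  2  0  1  2  0  1  2

2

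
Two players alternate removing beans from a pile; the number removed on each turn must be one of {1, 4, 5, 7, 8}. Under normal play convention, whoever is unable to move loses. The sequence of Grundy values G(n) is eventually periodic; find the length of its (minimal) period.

11

n :  0  1  2  3  4  5  6  7  8  9 10 11 12 13 14 15 16 17 18 19 20 21 22 23
G :  0  1  0  1  2  3  2  3  4  5  4  0  1  0  1  2  3  2  3  4  5  4  0  1
G(n+11) = G(n) holds for n = 0,…,7 (a full window of length max(S) = 8), so the sequence is purely periodic with period 11.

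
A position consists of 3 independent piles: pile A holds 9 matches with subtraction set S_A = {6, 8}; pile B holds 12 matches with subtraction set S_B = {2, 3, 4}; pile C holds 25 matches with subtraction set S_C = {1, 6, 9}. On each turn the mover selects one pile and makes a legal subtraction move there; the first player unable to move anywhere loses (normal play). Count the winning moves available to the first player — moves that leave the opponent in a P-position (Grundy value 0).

0

Pile A, S = {6, 8}:
n : 0 1 2 3 4 5 6 7 8 9
G : 0 0 0 0 0 0 1 1 1 1
G_A(9) = 1.
Pile B, S = {2, 3, 4}:
G(0) = 0
G(1) = mex{} = 0
G(2) = mex{0} = 1
G(3) = mex{0,0} = 1
G(4) = mex{1,0,0} = 2
G(5) = mex{1,1,0} = 2
G(6) = mex{2,1,1} = 0
G(7) = mex{2,2,1} = 0
G(8) = mex{0,2,2} = 1
G(9) = mex{0,0,2} = 1
G(10) = mex{1,0,0} = 2
G(11) = mex{1,1,0} = 2
G(12) = mex{2,1,1} = 0
G_B(12) = 0.
Pile C, S = {1, 6, 9}:
n :  0  1  2  3  4  5  6  7  8  9 10 11 12 13 14 15 16 17 18 19 20 21 22 23 24 25
G :  0  1  0  1  0  1  2  0  1  2  3  2  0  1  0  1  2  0  1  0  1  2  0  1  0  1
G_C(25) = 1.
Combined Grundy value = 1 ⊕ 0 ⊕ 1 = 0.
A winning move leaves total XOR = 0, i.e. changes one component's Grundy value g to g ⊕ X where X is the current total.
Pile A: target g' = 1⊕0 = 1, but every legal move changes the Grundy value (mex property), so 0 moves.
Pile B: target g' = 0⊕0 = 0, but every legal move changes the Grundy value (mex property), so 0 moves.
Pile C: target g' = 1⊕0 = 1, but every legal move changes the Grundy value (mex property), so 0 moves.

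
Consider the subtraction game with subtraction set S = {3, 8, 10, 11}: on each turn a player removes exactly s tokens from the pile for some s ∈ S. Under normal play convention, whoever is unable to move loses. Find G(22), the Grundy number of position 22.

1

n :  0  1  2  3  4  5  6  7  8  9 10 11 12 13 14 15 16 17 18 19 20 21 22
G :  0  0  0  1  1  1  0  0  2  1  1  3  2  2  2  3  3  3  4  0  0  0  1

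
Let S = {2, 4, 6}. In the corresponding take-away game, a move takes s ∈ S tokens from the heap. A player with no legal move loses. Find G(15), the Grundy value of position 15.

G(0) = 0
G(1) = mex{} = 0
G(2) = mex{0} = 1
G(3) = mex{0} = 1
G(4) = mex{1,0} = 2
G(5) = mex{1,0} = 2
G(6) = mex{2,1,0} = 3
G(7) = mex{2,1,0} = 3
G(8) = mex{3,2,1} = 0
G(9) = mex{3,2,1} = 0
G(10) = mex{0,3,2} = 1
G(11) = mex{0,3,2} = 1
G(12) = mex{1,0,3} = 2
G(13) = mex{1,0,3} = 2
G(14) = mex{2,1,0} = 3
G(15) = mex{2,1,0} = 3

3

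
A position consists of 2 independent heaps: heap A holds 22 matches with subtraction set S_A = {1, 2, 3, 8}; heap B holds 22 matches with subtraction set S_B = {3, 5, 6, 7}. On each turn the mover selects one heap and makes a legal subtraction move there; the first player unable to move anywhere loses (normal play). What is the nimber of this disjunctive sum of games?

0

Heap A, S = {1, 2, 3, 8}:
n :  0  1  2  3  4  5  6  7  8  9 10 11 12 13 14 15 16 17 18 19 20 21 22
G :  0  1  2  3  0  1  2  3  4  0  1  2  3  0  1  2  3  4  0  1  2  3  0
G_A(22) = 0.
Heap B, S = {3, 5, 6, 7}:
n :  0  1  2  3  4  5  6  7  8  9 10 11 12 13 14 15 16 17 18 19 20 21 22
G :  0  0  0  1  1  1  2  2  2  3  0  0  0  1  1  1  2  2  2  3  0  0  0
G_B(22) = 0.
Combined Grundy value = 0 ⊕ 0 = 0.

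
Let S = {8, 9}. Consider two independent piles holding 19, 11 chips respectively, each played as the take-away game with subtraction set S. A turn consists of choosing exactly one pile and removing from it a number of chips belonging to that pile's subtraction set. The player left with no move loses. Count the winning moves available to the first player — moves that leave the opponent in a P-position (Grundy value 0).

4

All piles use S = {8, 9}:
G(0) = 0
G(1) = mex{} = 0
G(2) = mex{} = 0
G(3) = mex{} = 0
G(4) = mex{} = 0
G(5) = mex{} = 0
G(6) = mex{} = 0
G(7) = mex{} = 0
G(8) = mex{0} = 1
G(9) = mex{0,0} = 1
G(10) = mex{0,0} = 1
G(11) = mex{0,0} = 1
G(12) = mex{0,0} = 1
G(13) = mex{0,0} = 1
G(14) = mex{0,0} = 1
G(15) = mex{0,0} = 1
G(16) = mex{1,0} = 2
G(17) = mex{1,1} = 0
G(18) = mex{1,1} = 0
G(19) = mex{1,1} = 0
Pile A: G(19) = 0.
Pile B: G(11) = 1.
Combined Grundy value = 0 ⊕ 1 = 1.
A winning move leaves total XOR = 0, i.e. changes one component's Grundy value g to g ⊕ X where X is the current total.
Pile A: need g' = 0⊕1 = 1. Options: 19−8→G=1, 19−9→G=1. Hits: 2.
Pile B: need g' = 1⊕1 = 0. Options: 11−8→G=0, 11−9→G=0. Hits: 2.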